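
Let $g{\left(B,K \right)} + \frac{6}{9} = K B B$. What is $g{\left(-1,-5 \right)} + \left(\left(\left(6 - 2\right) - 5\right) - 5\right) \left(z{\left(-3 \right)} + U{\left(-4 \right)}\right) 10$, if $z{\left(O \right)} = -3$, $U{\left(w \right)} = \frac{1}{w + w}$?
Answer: $\frac{1091}{6} \approx 181.83$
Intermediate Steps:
$U{\left(w \right)} = \frac{1}{2 w}$
$g{\left(B,K \right)} = - \frac{2}{3} + K B^{2}$ ($g{\left(B,K \right)} = - \frac{2}{3} + K B B = - \frac{2}{3} + B K B = - \frac{2}{3} + K B^{2}$)
$g{\left(-1,-5 \right)} + \left(\left(\left(6 - 2\right) - 5\right) - 5\right) \left(z{\left(-3 \right)} + U{\left(-4 \right)}\right) 10 = \left(- \frac{2}{3} - 5 \left(-1\right)^{2}\right) + \left(\left(\left(6 - 2\right) - 5\right) - 5\right) \left(-3 + \frac{1}{2 \left(-4\right)}\right) 10 = \left(- \frac{2}{3} - 5\right) + \left(\left(4 - 5\right) - 5\right) \left(-3 + \frac{1}{2} \left(- \frac{1}{4}\right)\right) 10 = \left(- \frac{2}{3} - 5\right) + \left(-1 - 5\right) \left(-3 - \frac{1}{8}\right) 10 = - \frac{17}{3} + \left(-6\right) \left(- \frac{25}{8}\right) 10 = - \frac{17}{3} + \frac{75}{4} \cdot 10 = - \frac{17}{3} + \frac{375}{2} = \frac{1091}{6}$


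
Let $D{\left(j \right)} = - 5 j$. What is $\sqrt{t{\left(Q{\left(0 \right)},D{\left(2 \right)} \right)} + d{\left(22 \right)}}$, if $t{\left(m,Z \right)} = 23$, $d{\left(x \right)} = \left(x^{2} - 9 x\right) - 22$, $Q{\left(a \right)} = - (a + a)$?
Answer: $\sqrt{287} \approx 16.941$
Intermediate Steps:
$Q{\left(a \right)} = - 2 a$
$d{\left(x \right)} = -22 + x^{2} - 9 x$
$\sqrt{t{\left(Q{\left(0 \right)},D{\left(2 \right)} \right)} + d{\left(22 \right)}} = \sqrt{23 - \left(220 - 484\right)} = \sqrt{23 - -264} = \sqrt{23 + 264} = \sqrt{287}$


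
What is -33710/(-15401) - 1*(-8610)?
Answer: 132636320/15401 ≈ 8612.2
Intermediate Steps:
-33710/(-15401) - 1*(-8610) = -33710*(-1/15401) + 8610 = 33710/15401 + 8610 = 132636320/15401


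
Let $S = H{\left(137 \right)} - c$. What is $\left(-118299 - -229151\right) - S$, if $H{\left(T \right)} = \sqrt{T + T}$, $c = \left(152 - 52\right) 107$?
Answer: $121552 - \sqrt{274} \approx 1.2154 \cdot 10^{5}$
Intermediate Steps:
$c = 10700$ ($c = 100 \cdot 107 = 10700$)
$H{\left(T \right)} = \sqrt{2} \sqrt{T}$ ($H{\left(T \right)} = \sqrt{2 T} = \sqrt{2} \sqrt{T}$)
$S = -10700 + \sqrt{274}$ ($S = \sqrt{2} \sqrt{137} - 10700 = \sqrt{274} - 10700 = -10700 + \sqrt{274} \approx -10683.0$)
$\left(-118299 - -229151\right) - S = \left(-118299 - -229151\right) - \left(-10700 + \sqrt{274}\right) = \left(-118299 + 229151\right) + \left(10700 - \sqrt{274}\right) = 110852 + \left(10700 - \sqrt{274}\right) = 121552 - \sqrt{274}$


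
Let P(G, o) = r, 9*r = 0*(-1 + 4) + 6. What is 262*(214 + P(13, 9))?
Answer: 168728/3 ≈ 56243.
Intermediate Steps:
r = ⅔ (r = (0*(-1 + 4) + 6)/9 = (0*3 + 6)/9 = (0 + 6)/9 = (⅑)*6 = ⅔ ≈ 0.66667)
P(G, o) = ⅔
262*(214 + P(13, 9)) = 262*(214 + ⅔) = 262*(644/3) = 168728/3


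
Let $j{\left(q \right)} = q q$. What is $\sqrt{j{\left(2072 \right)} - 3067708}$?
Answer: $6 \sqrt{34041} \approx 1107.0$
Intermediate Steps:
$j{\left(q \right)} = q^{2}$
$\sqrt{j{\left(2072 \right)} - 3067708} = \sqrt{2072^{2} - 3067708} = \sqrt{4293184 - 3067708} = \sqrt{1225476} = 6 \sqrt{34041}$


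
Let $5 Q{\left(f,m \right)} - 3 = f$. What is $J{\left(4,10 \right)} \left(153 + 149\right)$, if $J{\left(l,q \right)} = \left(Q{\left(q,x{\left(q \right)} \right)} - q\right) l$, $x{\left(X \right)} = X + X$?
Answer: $- \frac{44696}{5} \approx -8939.2$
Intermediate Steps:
$x{\left(X \right)} = 2 X$
$Q{\left(f,m \right)} = \frac{3}{5} + \frac{f}{5}$
$J{\left(l,q \right)} = l \left(\frac{3}{5} - \frac{4 q}{5}\right)$ ($J{\left(l,q \right)} = \left(\left(\frac{3}{5} + \frac{q}{5}\right) - q\right) l = \left(\frac{3}{5} - \frac{4 q}{5}\right) l = l \left(\frac{3}{5} - \frac{4 q}{5}\right)$)
$J{\left(4,10 \right)} \left(153 + 149\right) = \frac{1}{5} \cdot 4 \left(3 - 40\right) \left(153 + 149\right) = \frac{1}{5} \cdot 4 \left(3 - 40\right) 302 = \frac{1}{5} \cdot 4 \left(-37\right) 302 = \left(- \frac{148}{5}\right) 302 = - \frac{44696}{5}$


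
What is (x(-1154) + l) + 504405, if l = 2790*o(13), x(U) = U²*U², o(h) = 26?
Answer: 1773468081601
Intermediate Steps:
x(U) = U⁴
l = 72540 (l = 2790*26 = 72540)
(x(-1154) + l) + 504405 = ((-1154)⁴ + 72540) + 504405 = (1773467504656 + 72540) + 504405 = 1773467577196 + 504405 = 1773468081601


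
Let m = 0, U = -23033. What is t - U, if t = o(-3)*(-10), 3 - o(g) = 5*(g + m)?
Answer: 22853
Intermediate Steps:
o(g) = 3 - 5*g (o(g) = 3 - 5*(g + 0) = 3 - 5*g)
t = -180 (t = (3 - 5*(-3))*(-10) = (3 + 15)*(-10) = 18*(-10) = -180)
t - U = -180 - 1*(-23033) = -180 + 23033 = 22853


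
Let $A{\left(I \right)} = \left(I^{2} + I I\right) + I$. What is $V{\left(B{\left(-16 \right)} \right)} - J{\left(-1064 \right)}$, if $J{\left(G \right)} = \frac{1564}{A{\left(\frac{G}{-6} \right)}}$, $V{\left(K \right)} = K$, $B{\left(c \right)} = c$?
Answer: $- \frac{2274095}{141911} \approx -16.025$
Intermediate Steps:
$A{\left(I \right)} = I + 2 I^{2}$ ($A{\left(I \right)} = \left(I^{2} + I^{2}\right) + I = 2 I^{2} + I = I + 2 I^{2}$)
$J{\left(G \right)} = - \frac{9384}{G \left(1 - \frac{G}{3}\right)}$ ($J{\left(G \right)} = \frac{1564}{\frac{G}{-6} \left(1 + 2 \frac{G}{-6}\right)} = \frac{1564}{G \left(- \frac{1}{6}\right) \left(1 + 2 G \left(- \frac{1}{6}\right)\right)} = \frac{1564}{- \frac{G}{6} \left(1 + 2 \left(- \frac{G}{6}\right)\right)} = \frac{1564}{- \frac{G}{6} \left(1 - \frac{G}{3}\right)} = \frac{1564}{\left(- \frac{1}{6}\right) G \left(1 - \frac{G}{3}\right)} = 1564 \left(- \frac{6}{G \left(1 - \frac{G}{3}\right)}\right) = - \frac{9384}{G \left(1 - \frac{G}{3}\right)}$)
$V{\left(B{\left(-16 \right)} \right)} - J{\left(-1064 \right)} = -16 - \frac{28152}{\left(-1064\right) \left(-3 - 1064\right)} = -16 - 28152 \left(- \frac{1}{1064}\right) \frac{1}{-1067} = -16 - 28152 \left(- \frac{1}{1064}\right) \left(- \frac{1}{1067}\right) = -16 - \frac{3519}{141911} = - \frac{2274095}{141911}$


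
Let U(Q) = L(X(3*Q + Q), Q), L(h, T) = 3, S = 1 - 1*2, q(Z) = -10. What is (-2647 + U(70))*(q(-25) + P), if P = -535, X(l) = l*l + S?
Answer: 1440980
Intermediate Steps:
S = -1 (S = 1 - 2 = -1)
X(l) = -1 + l² (X(l) = l*l - 1 = l² - 1 = -1 + l²)
U(Q) = 3
(-2647 + U(70))*(q(-25) + P) = (-2647 + 3)*(-10 - 535) = -2644*(-545) = 1440980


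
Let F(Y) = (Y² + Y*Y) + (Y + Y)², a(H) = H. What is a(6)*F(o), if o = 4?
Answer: 576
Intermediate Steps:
F(Y) = 6*Y² (F(Y) = (Y² + Y²) + (2*Y)² = 2*Y² + 4*Y² = 6*Y²)
a(6)*F(o) = 6*(6*4²) = 6*(6*16) = 6*96 = 576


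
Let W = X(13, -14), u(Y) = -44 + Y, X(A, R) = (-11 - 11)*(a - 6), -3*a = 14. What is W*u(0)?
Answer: -30976/3 ≈ -10325.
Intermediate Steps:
a = -14/3 (a = -1/3*14 = -14/3 ≈ -4.6667)
X(A, R) = 704/3 (X(A, R) = (-11 - 11)*(-14/3 - 6) = -22*(-32/3) = 704/3)
W = 704/3 ≈ 234.67
W*u(0) = 704*(-44 + 0)/3 = (704/3)*(-44) = -30976/3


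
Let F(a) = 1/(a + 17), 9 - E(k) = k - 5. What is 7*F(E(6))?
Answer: 7/25 ≈ 0.28000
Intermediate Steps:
E(k) = 14 - k (E(k) = 9 - (k - 5) = 9 - (-5 + k) = 9 + (5 - k) = 14 - k)
F(a) = 1/(17 + a)
7*F(E(6)) = 7/(17 + (14 - 1*6)) = 7/(17 + (14 - 6)) = 7/(17 + 8) = 7/25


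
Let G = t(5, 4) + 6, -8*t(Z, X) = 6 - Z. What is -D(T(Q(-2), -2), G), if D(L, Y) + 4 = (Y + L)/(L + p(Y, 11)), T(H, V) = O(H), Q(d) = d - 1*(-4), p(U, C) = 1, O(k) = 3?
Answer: 57/32 ≈ 1.7813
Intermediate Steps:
t(Z, X) = -¾ + Z/8 (t(Z, X) = -(6 - Z)/8 = -¾ + Z/8)
Q(d) = 4 + d (Q(d) = d + 4 = 4 + d)
T(H, V) = 3
G = 47/8 (G = (-¾ + (⅛)*5) + 6 = (-¾ + 5/8) + 6 = -⅛ + 6 = 47/8 ≈ 5.8750)
D(L, Y) = -4 + (L + Y)/(1 + L) (D(L, Y) = -4 + (Y + L)/(L + 1) = -4 + (L + Y)/(1 + L))
-D(T(Q(-2), -2), G) = -(-4 + 47/8 - 3*3)/(1 + 3) = -(-4 + 47/8 - 9)/4 = -(-57)/(4*8) = -1*(-57/32) = 57/32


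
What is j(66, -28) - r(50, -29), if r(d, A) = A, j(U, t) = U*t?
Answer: -1819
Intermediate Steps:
j(66, -28) - r(50, -29) = 66*(-28) - 1*(-29) = -1848 + 29 = -1819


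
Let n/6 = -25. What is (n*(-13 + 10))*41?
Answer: 18450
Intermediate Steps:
n = -150 (n = 6*(-25) = -150)
(n*(-13 + 10))*41 = -150*(-13 + 10)*41 = -150*(-3)*41 = 450*41 = 18450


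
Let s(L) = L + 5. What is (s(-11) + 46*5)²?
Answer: 50176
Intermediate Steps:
s(L) = 5 + L
(s(-11) + 46*5)² = ((5 - 11) + 46*5)² = (-6 + 230)² = 224² = 50176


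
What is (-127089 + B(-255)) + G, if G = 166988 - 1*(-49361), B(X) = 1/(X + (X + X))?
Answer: 68283899/765 ≈ 89260.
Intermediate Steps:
B(X) = 1/(3*X) (B(X) = 1/(X + 2*X) = 1/(3*X))
G = 216349 (G = 166988 + 49361 = 216349)
(-127089 + B(-255)) + G = (-127089 + (⅓)/(-255)) + 216349 = (-127089 + (⅓)*(-1/255)) + 216349 = (-127089 - 1/765) + 216349 = -97223086/765 + 216349 = 68283899/765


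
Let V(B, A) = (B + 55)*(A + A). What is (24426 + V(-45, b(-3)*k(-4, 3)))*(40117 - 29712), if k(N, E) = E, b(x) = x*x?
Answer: 259771230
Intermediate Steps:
b(x) = x²
V(B, A) = 2*A*(55 + B) (V(B, A) = (55 + B)*(2*A) = 2*A*(55 + B))
(24426 + V(-45, b(-3)*k(-4, 3)))*(40117 - 29712) = (24426 + 2*((-3)²*3)*(55 - 45))*(40117 - 29712) = (24426 + 2*(9*3)*10)*10405 = (24426 + 2*27*10)*10405 = (24426 + 540)*10405 = 24966*10405 = 259771230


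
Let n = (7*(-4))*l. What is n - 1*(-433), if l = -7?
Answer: 629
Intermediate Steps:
n = 196 (n = (7*(-4))*(-7) = -28*(-7) = 196)
n - 1*(-433) = 196 - 1*(-433) = 196 + 433 = 629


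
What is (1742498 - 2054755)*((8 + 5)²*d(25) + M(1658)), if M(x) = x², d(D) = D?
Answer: -859702537573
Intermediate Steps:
(1742498 - 2054755)*((8 + 5)²*d(25) + M(1658)) = (1742498 - 2054755)*((8 + 5)²*25 + 1658²) = -312257*(13²*25 + 2748964) = -312257*(169*25 + 2748964) = -312257*(4225 + 2748964) = -312257*2753189 = -859702537573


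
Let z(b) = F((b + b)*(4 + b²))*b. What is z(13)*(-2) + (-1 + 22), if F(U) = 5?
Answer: -109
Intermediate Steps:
z(b) = 5*b
z(13)*(-2) + (-1 + 22) = (5*13)*(-2) + (-1 + 22) = 65*(-2) + 21 = -130 + 21 = -109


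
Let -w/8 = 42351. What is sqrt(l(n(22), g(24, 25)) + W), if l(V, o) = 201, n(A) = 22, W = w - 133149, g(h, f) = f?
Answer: 2*I*sqrt(117939) ≈ 686.84*I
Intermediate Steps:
w = -338808 (w = -8*42351 = -338808)
W = -471957 (W = -338808 - 133149 = -471957)
sqrt(l(n(22), g(24, 25)) + W) = sqrt(201 - 471957) = sqrt(-471756) = 2*I*sqrt(117939)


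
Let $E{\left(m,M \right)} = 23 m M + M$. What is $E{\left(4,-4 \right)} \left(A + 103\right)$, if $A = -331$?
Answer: $84816$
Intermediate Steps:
$E{\left(m,M \right)} = M + 23 M m$ ($E{\left(m,M \right)} = 23 M m + M = M + 23 M m$)
$E{\left(4,-4 \right)} \left(A + 103\right) = - 4 \left(1 + 23 \cdot 4\right) \left(-331 + 103\right) = - 4 \left(1 + 92\right) \left(-228\right) = \left(-4\right) 93 \left(-228\right) = \left(-372\right) \left(-228\right) = 84816$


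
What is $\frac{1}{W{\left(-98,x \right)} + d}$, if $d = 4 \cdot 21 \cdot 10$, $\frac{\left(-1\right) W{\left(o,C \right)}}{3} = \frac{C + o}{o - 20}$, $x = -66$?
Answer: $\frac{59}{49314} \approx 0.0011964$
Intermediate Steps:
$W{\left(o,C \right)} = - \frac{3 \left(C + o\right)}{-20 + o}$ ($W{\left(o,C \right)} = - 3 \frac{C + o}{o - 20} = - 3 \frac{C + o}{-20 + o} = - \frac{3 \left(C + o\right)}{-20 + o}$)
$d = 840$ ($d = 84 \cdot 10 = 840$)
$\frac{1}{W{\left(-98,x \right)} + d} = \frac{1}{\frac{3 \left(\left(-1\right) \left(-66\right) - -98\right)}{-20 - 98} + 840} = \frac{1}{\frac{3 \left(66 + 98\right)}{-118} + 840} = \frac{1}{3 \left(- \frac{1}{118}\right) 164 + 840} = \frac{1}{- \frac{246}{59} + 840} = \frac{1}{\frac{49314}{59}} = \frac{59}{49314}$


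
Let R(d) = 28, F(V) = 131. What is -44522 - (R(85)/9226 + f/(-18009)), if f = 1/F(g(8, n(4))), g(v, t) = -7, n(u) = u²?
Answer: -69218311859341/1554698961 ≈ -44522.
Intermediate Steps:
f = 1/131 ≈ 0.0076336
-44522 - (R(85)/9226 + f/(-18009)) = -44522 - (28/9226 + (1/131)/(-18009)) = -44522 - (28*(1/9226) + (1/131)*(-1/18009)) = -44522 - (2/659 - 1/2359179) = -44522 - 1*4717699/1554698961 = -44522 - 4717699/1554698961 = -69218311859341/1554698961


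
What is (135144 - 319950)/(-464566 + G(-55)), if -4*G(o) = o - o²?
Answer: 92403/231898 ≈ 0.39846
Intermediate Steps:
G(o) = -o/4 + o²/4 (G(o) = -(o - o²)/4 = -o/4 + o²/4)
(135144 - 319950)/(-464566 + G(-55)) = (135144 - 319950)/(-464566 + (¼)*(-55)*(-1 - 55)) = -184806/(-464566 + (¼)*(-55)*(-56)) = -184806/(-464566 + 770) = -184806/(-463796) = -184806*(-1/463796) = 92403/231898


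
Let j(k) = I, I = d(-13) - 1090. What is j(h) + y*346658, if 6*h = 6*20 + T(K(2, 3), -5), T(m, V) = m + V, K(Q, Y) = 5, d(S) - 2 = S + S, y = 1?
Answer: 345544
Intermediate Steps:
d(S) = 2 + 2*S (d(S) = 2 + (S + S) = 2 + 2*S)
T(m, V) = V + m
I = -1114 (I = (2 + 2*(-13)) - 1090 = (2 - 26) - 1090 = -24 - 1090 = -1114)
h = 20 (h = (6*20 + (-5 + 5))/6 = (120 + 0)/6 = (⅙)*120 = 20)
j(k) = -1114
j(h) + y*346658 = -1114 + 1*346658 = -1114 + 346658 = 345544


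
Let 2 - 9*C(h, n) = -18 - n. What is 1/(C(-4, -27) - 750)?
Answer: -9/6757 ≈ -0.0013320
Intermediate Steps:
C(h, n) = 20/9 + n/9 (C(h, n) = 2/9 - (-18 - n)/9 = 2/9 + (2 + n/9) = 20/9 + n/9)
1/(C(-4, -27) - 750) = 1/((20/9 + (1/9)*(-27)) - 750) = 1/((20/9 - 3) - 750) = 1/(-7/9 - 750) = 1/(-6757/9) = -9/6757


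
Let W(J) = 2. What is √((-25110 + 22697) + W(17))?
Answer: I*√2411 ≈ 49.102*I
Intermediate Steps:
√((-25110 + 22697) + W(17)) = √((-25110 + 22697) + 2) = √(-2413 + 2) = √(-2411) = I*√2411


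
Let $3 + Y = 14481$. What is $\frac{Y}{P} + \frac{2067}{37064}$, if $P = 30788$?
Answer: $\frac{150062847}{285281608} \approx 0.52602$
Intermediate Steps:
$Y = 14478$ ($Y = -3 + 14481 = 14478$)
$\frac{Y}{P} + \frac{2067}{37064} = \frac{14478}{30788} + \frac{2067}{37064} = 14478 \cdot \frac{1}{30788} + 2067 \cdot \frac{1}{37064} = \frac{7239}{15394} + \frac{2067}{37064} = \frac{150062847}{285281608}$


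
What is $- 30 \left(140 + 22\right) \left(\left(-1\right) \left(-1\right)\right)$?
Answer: $-4860$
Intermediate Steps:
$- 30 \left(140 + 22\right) \left(\left(-1\right) \left(-1\right)\right) = - 30 \cdot 162 \cdot 1 = \left(-30\right) 162 = -4860$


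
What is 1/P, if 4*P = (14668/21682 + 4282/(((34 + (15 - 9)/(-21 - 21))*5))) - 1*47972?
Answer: -12846585/153985684174 ≈ -8.3427e-5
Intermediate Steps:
P = -153985684174/12846585 (P = ((14668/21682 + 4282/(((34 + (15 - 9)/(-21 - 21))*5))) - 1*47972)/4 = ((14668*(1/21682) + 4282/(((34 + 6/(-42))*5))) - 47972)/4 = ((7334/10841 + 4282/(((34 + 6*(-1/42))*5))) - 47972)/4 = ((7334/10841 + 4282/(((34 - ⅐)*5))) - 47972)/4 = ((7334/10841 + 4282/(((237/7)*5))) - 47972)/4 = ((7334/10841 + 4282/(1185/7)) - 47972)/4 = ((7334/10841 + 4282*(7/1185)) - 47972)/4 = ((7334/10841 + 29974/1185) - 47972)/4 = (333638924/12846585 - 47972)/4 = (¼)*(-615942736696/12846585) = -153985684174/12846585 ≈ -11987.)
1/P = 1/(-153985684174/12846585) = -12846585/153985684174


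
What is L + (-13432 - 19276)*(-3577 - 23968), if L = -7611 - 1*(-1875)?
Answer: 900936124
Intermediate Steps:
L = -5736 (L = -7611 + 1875 = -5736)
L + (-13432 - 19276)*(-3577 - 23968) = -5736 + (-13432 - 19276)*(-3577 - 23968) = -5736 - 32708*(-27545) = -5736 + 900941860 = 900936124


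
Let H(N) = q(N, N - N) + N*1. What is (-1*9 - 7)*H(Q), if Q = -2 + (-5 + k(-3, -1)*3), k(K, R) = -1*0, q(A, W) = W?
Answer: 112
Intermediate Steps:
k(K, R) = 0
Q = -7 (Q = -2 + (-5 + 0*3) = -2 + (-5 + 0) = -2 - 5 = -7)
H(N) = N (H(N) = (N - N) + N*1 = 0 + N = N)
(-1*9 - 7)*H(Q) = (-1*9 - 7)*(-7) = (-9 - 7)*(-7) = -16*(-7) = 112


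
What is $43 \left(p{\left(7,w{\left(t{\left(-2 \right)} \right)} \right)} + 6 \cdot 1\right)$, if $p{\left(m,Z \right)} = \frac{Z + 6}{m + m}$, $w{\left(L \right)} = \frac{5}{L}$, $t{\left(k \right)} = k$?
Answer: $\frac{1075}{4} \approx 268.75$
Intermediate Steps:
$p{\left(m,Z \right)} = \frac{6 + Z}{2 m}$
$43 \left(p{\left(7,w{\left(t{\left(-2 \right)} \right)} \right)} + 6 \cdot 1\right) = 43 \left(\frac{6 + \frac{5}{-2}}{2 \cdot 7} + 6 \cdot 1\right) = 43 \left(\frac{1}{2} \cdot \frac{1}{7} \left(6 + 5 \left(- \frac{1}{2}\right)\right) + 6\right) = 43 \left(\frac{1}{2} \cdot \frac{1}{7} \left(6 - \frac{5}{2}\right) + 6\right) = 43 \left(\frac{1}{2} \cdot \frac{1}{7} \cdot \frac{7}{2} + 6\right) = 43 \left(\frac{1}{4} + 6\right) = 43 \cdot \frac{25}{4} = \frac{1075}{4}$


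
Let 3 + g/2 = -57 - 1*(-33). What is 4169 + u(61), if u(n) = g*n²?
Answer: -196765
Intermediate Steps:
g = -54 (g = -6 + 2*(-57 - 1*(-33)) = -6 + 2*(-57 + 33) = -6 + 2*(-24) = -6 - 48 = -54)
u(n) = -54*n²
4169 + u(61) = 4169 - 54*61² = 4169 - 54*3721 = 4169 - 200934 = -196765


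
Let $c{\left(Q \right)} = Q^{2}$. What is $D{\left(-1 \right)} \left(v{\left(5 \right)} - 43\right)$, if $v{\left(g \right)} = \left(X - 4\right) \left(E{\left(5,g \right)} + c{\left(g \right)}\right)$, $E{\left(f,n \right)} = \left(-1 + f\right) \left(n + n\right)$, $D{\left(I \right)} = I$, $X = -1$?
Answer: $368$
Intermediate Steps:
$E{\left(f,n \right)} = 2 n \left(-1 + f\right)$ ($E{\left(f,n \right)} = \left(-1 + f\right) 2 n = 2 n \left(-1 + f\right)$)
$v{\left(g \right)} = - 40 g - 5 g^{2}$ ($v{\left(g \right)} = \left(-1 - 4\right) \left(2 g \left(-1 + 5\right) + g^{2}\right) = - 5 \left(2 g 4 + g^{2}\right) = - 5 \left(8 g + g^{2}\right) = - 5 \left(g^{2} + 8 g\right) = - 40 g - 5 g^{2}$)
$D{\left(-1 \right)} \left(v{\left(5 \right)} - 43\right) = - (5 \cdot 5 \left(-8 - 5\right) - 43) = - (5 \cdot 5 \left(-13\right) - 43) = - (-325 - 43) = \left(-1\right) \left(-368\right) = 368$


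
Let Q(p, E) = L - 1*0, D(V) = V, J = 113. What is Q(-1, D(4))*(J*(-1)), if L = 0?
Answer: 0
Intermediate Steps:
Q(p, E) = 0 (Q(p, E) = 0 - 1*0 = 0 + 0 = 0)
Q(-1, D(4))*(J*(-1)) = 0*(113*(-1)) = 0*(-113) = 0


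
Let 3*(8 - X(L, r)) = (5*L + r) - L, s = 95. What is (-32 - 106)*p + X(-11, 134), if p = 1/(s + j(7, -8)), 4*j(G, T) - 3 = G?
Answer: -1522/65 ≈ -23.415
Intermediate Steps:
j(G, T) = 3/4 + G/4
p = 2/195 (p = 1/(95 + (3/4 + (1/4)*7)) = 1/(95 + (3/4 + 7/4)) = 1/(95 + 5/2) = 1/(195/2) = 2/195 ≈ 0.010256)
X(L, r) = 8 - 4*L/3 - r/3 (X(L, r) = 8 - ((5*L + r) - L)/3 = 8 - ((r + 5*L) - L)/3 = 8 - (r + 4*L)/3 = 8 + (-4*L/3 - r/3) = 8 - 4*L/3 - r/3)
(-32 - 106)*p + X(-11, 134) = (-32 - 106)*(2/195) + (8 - 4/3*(-11) - 1/3*134) = -138*2/195 + (8 + 44/3 - 134/3) = -92/65 - 22 = -1522/65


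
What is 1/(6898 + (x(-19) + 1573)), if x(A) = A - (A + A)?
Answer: 1/8490 ≈ 0.00011779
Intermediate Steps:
x(A) = -A (x(A) = A - 2*A = -A)
1/(6898 + (x(-19) + 1573)) = 1/(6898 + (-1*(-19) + 1573)) = 1/(6898 + (19 + 1573)) = 1/(6898 + 1592) = 1/8490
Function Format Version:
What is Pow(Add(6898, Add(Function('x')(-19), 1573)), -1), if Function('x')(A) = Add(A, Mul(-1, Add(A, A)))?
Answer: Rational(1, 8490) ≈ 0.00011779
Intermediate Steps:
Function('x')(A) = Mul(-1, A) (Function('x')(A) = Add(A, Mul(-1, Mul(2, A))) = Add(A, Mul(-2, A)) = Mul(-1, A))
Pow(Add(6898, Add(Function('x')(-19), 1573)), -1) = Pow(Add(6898, Add(Mul(-1, -19), 1573)), -1) = Pow(Add(6898, Add(19, 1573)), -1) = Pow(Add(6898, 1592), -1) = Pow(8490, -1) = Rational(1, 8490)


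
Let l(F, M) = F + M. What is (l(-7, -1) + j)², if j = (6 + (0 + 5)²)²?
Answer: 908209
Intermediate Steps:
j = 961 (j = (6 + 5²)² = (6 + 25)² = 31² = 961)
(l(-7, -1) + j)² = ((-7 - 1) + 961)² = (-8 + 961)² = 953² = 908209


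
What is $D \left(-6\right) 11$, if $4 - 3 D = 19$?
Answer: $330$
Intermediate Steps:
$D = -5$ ($D = \frac{4}{3} - \frac{19}{3} = -5$)
$D \left(-6\right) 11 = \left(-5\right) \left(-6\right) 11 = 30 \cdot 11 = 330$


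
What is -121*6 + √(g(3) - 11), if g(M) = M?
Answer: -726 + 2*I*√2 ≈ -726.0 + 2.8284*I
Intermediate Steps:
-121*6 + √(g(3) - 11) = -121*6 + √(3 - 11) = -726 + √(-8) = -726 + 2*I*√2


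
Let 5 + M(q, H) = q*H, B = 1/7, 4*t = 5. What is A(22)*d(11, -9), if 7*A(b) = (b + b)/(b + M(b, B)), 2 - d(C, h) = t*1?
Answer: 11/47 ≈ 0.23404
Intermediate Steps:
t = 5/4 (t = (1/4)*5 = 5/4 ≈ 1.2500)
B = 1/7 ≈ 0.14286
M(q, H) = -5 + H*q (M(q, H) = -5 + q*H = -5 + H*q)
d(C, h) = 3/4 (d(C, h) = 2 - 5/4 = 3/4)
A(b) = 2*b/(7*(-5 + 8*b/7)) (A(b) = ((b + b)/(b + (-5 + b/7)))/7 = ((2*b)/(-5 + 8*b/7))/7 = (2*b/(-5 + 8*b/7))/7 = 2*b/(7*(-5 + 8*b/7)))
A(22)*d(11, -9) = (2*22/(-35 + 8*22))*(3/4) = (2*22/(-35 + 176))*(3/4) = (2*22/141)*(3/4) = (2*22*(1/141))*(3/4) = (44/141)*(3/4) = 11/47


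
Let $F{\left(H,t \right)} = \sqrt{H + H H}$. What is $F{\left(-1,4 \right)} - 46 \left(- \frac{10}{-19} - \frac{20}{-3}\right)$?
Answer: $- \frac{18860}{57} \approx -330.88$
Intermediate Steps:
$F{\left(H,t \right)} = \sqrt{H + H^{2}}$
$F{\left(-1,4 \right)} - 46 \left(- \frac{10}{-19} - \frac{20}{-3}\right) = \sqrt{- (1 - 1)} - 46 \left(- \frac{10}{-19} - \frac{20}{-3}\right) = \sqrt{\left(-1\right) 0} - 46 \left(\left(-10\right) \left(- \frac{1}{19}\right) - - \frac{20}{3}\right) = \sqrt{0} - 46 \left(\frac{10}{19} + \frac{20}{3}\right) = 0 - \frac{18860}{57} = - \frac{18860}{57}$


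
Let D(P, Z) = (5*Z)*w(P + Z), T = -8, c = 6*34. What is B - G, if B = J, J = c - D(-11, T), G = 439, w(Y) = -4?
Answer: -395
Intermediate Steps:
c = 204
D(P, Z) = -20*Z (D(P, Z) = (5*Z)*(-4) = -20*Z)
J = 44 (J = 204 - (-20)*(-8) = 204 - 1*160 = 204 - 160 = 44)
B = 44
B - G = 44 - 1*439 = 44 - 439 = -395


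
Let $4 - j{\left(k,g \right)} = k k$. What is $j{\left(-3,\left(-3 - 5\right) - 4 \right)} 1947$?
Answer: $-9735$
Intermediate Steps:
$j{\left(k,g \right)} = 4 - k^{2}$ ($j{\left(k,g \right)} = 4 - k k = 4 - k^{2}$)
$j{\left(-3,\left(-3 - 5\right) - 4 \right)} 1947 = \left(4 - \left(-3\right)^{2}\right) 1947 = \left(4 - 9\right) 1947 = \left(-5\right) 1947 = -9735$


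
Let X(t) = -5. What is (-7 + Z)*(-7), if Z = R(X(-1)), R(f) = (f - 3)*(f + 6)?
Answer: 105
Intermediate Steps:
R(f) = (-3 + f)*(6 + f)
Z = -8 (Z = -18 + (-5)² + 3*(-5) = -18 + 25 - 15 = -8)
(-7 + Z)*(-7) = (-7 - 8)*(-7) = -15*(-7) = 105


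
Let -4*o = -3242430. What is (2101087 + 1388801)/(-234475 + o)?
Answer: 6979776/1152265 ≈ 6.0574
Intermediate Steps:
o = 1621215/2 (o = -¼*(-3242430) = 1621215/2 ≈ 8.1061e+5)
(2101087 + 1388801)/(-234475 + o) = (2101087 + 1388801)/(-234475 + 1621215/2) = 3489888/(1152265/2) = 3489888*(2/1152265) = 6979776/1152265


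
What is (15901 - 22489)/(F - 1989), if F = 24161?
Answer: -1647/5543 ≈ -0.29713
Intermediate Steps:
(15901 - 22489)/(F - 1989) = (15901 - 22489)/(24161 - 1989) = -6588/22172 = -6588*1/22172 = -1647/5543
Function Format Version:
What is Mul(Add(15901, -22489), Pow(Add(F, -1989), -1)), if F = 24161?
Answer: Rational(-1647, 5543) ≈ -0.29713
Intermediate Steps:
Mul(Add(15901, -22489), Pow(Add(F, -1989), -1)) = Mul(Add(15901, -22489), Pow(Add(24161, -1989), -1)) = Mul(-6588, Pow(22172, -1)) = Mul(-6588, Rational(1, 22172)) = Rational(-1647, 5543)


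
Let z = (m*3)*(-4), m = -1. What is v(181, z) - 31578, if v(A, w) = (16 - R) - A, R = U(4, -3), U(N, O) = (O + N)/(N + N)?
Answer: -253945/8 ≈ -31743.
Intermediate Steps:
U(N, O) = (N + O)/(2*N) (U(N, O) = (N + O)/((2*N)) = (N + O)*(1/(2*N)) = (N + O)/(2*N))
R = ⅛ (R = (½)*(4 - 3)/4 = (½)*(¼)*1 = ⅛ ≈ 0.12500)
z = 12 (z = -1*3*(-4) = -3*(-4) = 12)
v(A, w) = 127/8 - A (v(A, w) = (16 - 1*⅛) - A = (16 - ⅛) - A = 127/8 - A)
v(181, z) - 31578 = (127/8 - 1*181) - 31578 = (127/8 - 181) - 31578 = -1321/8 - 31578 = -253945/8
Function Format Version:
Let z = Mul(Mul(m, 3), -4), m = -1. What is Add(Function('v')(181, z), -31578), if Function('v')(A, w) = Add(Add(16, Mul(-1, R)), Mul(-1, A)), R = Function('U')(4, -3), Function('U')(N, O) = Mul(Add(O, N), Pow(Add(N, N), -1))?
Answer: Rational(-253945, 8) ≈ -31743.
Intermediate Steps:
Function('U')(N, O) = Mul(Rational(1, 2), Pow(N, -1), Add(N, O)) (Function('U')(N, O) = Mul(Add(N, O), Pow(Mul(2, N), -1)) = Mul(Add(N, O), Mul(Rational(1, 2), Pow(N, -1))) = Mul(Rational(1, 2), Pow(N, -1), Add(N, O)))
R = Rational(1, 8) (R = Mul(Rational(1, 2), Pow(4, -1), Add(4, -3)) = Mul(Rational(1, 2), Rational(1, 4), 1) = Rational(1, 8) ≈ 0.12500)
z = 12 (z = Mul(Mul(-1, 3), -4) = Mul(-3, -4) = 12)
Function('v')(A, w) = Add(Rational(127, 8), Mul(-1, A)) (Function('v')(A, w) = Add(Add(16, Mul(-1, Rational(1, 8))), Mul(-1, A)) = Add(Add(16, Rational(-1, 8)), Mul(-1, A)) = Add(Rational(127, 8), Mul(-1, A)))
Add(Function('v')(181, z), -31578) = Add(Add(Rational(127, 8), Mul(-1, 181)), -31578) = Add(Add(Rational(127, 8), -181), -31578) = Add(Rational(-1321, 8), -31578) = Rational(-253945, 8)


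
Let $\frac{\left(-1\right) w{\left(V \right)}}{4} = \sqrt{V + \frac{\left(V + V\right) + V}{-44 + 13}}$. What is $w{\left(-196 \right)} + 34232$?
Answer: $34232 - \frac{112 i \sqrt{217}}{31} \approx 34232.0 - 53.221 i$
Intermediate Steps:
$w{\left(V \right)} = - \frac{8 \sqrt{217} \sqrt{V}}{31}$ ($w{\left(V \right)} = - 4 \sqrt{V + \frac{\left(V + V\right) + V}{-44 + 13}} = - 4 \sqrt{V + \frac{2 V + V}{-31}} = - 4 \sqrt{V + 3 V \left(- \frac{1}{31}\right)} = - 4 \sqrt{V - \frac{3 V}{31}} = - 4 \sqrt{\frac{28 V}{31}} = - 4 \frac{2 \sqrt{217} \sqrt{V}}{31} = - \frac{8 \sqrt{217} \sqrt{V}}{31}$)
$w{\left(-196 \right)} + 34232 = - \frac{8 \sqrt{217} \sqrt{-196}}{31} + 34232 = - \frac{8 \sqrt{217} \cdot 14 i}{31} + 34232 = - \frac{112 i \sqrt{217}}{31} + 34232 = 34232 - \frac{112 i \sqrt{217}}{31}$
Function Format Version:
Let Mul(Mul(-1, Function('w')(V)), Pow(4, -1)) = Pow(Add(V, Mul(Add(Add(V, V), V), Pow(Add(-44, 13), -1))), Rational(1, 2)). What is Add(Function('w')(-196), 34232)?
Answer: Add(34232, Mul(Rational(-112, 31), I, Pow(217, Rational(1, 2)))) ≈ Add(34232., Mul(-53.221, I))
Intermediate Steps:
Function('w')(V) = Mul(Rational(-8, 31), Pow(217, Rational(1, 2)), Pow(V, Rational(1, 2))) (Function('w')(V) = Mul(-4, Pow(Add(V, Mul(Add(Add(V, V), V), Pow(Add(-44, 13), -1))), Rational(1, 2))) = Mul(-4, Pow(Add(V, Mul(Add(Mul(2, V), V), Pow(-31, -1))), Rational(1, 2))) = Mul(-4, Pow(Add(V, Mul(Mul(3, V), Rational(-1, 31))), Rational(1, 2))) = Mul(-4, Pow(Add(V, Mul(Rational(-3, 31), V)), Rational(1, 2))) = Mul(-4, Pow(Mul(Rational(28, 31), V), Rational(1, 2))) = Mul(-4, Mul(Rational(2, 31), Pow(217, Rational(1, 2)), Pow(V, Rational(1, 2)))) = Mul(Rational(-8, 31), Pow(217, Rational(1, 2)), Pow(V, Rational(1, 2))))
Add(Function('w')(-196), 34232) = Add(Mul(Rational(-8, 31), Pow(217, Rational(1, 2)), Pow(-196, Rational(1, 2))), 34232) = Add(Mul(Rational(-8, 31), Pow(217, Rational(1, 2)), Mul(14, I)), 34232) = Add(Mul(Rational(-112, 31), I, Pow(217, Rational(1, 2))), 34232) = Add(34232, Mul(Rational(-112, 31), I, Pow(217, Rational(1, 2))))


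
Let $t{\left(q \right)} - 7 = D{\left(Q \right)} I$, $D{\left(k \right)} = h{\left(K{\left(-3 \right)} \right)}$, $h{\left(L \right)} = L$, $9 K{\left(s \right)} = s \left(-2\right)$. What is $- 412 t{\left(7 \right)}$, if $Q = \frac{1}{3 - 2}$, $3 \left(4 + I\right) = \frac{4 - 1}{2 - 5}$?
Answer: $- \frac{15244}{9} \approx -1693.8$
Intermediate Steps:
$K{\left(s \right)} = - \frac{2 s}{9}$ ($K{\left(s \right)} = \frac{s \left(-2\right)}{9} = \frac{\left(-2\right) s}{9} = - \frac{2 s}{9}$)
$I = - \frac{13}{3}$ ($I = -4 + \frac{\left(4 - 1\right) \frac{1}{2 - 5}}{3} = -4 + \frac{3 \frac{1}{-3}}{3} = -4 + \frac{3 \left(- \frac{1}{3}\right)}{3} = -4 + \frac{1}{3} \left(-1\right) = -4 - \frac{1}{3} = - \frac{13}{3} \approx -4.3333$)
$Q = 1$ ($Q = 1^{-1} = 1$)
$D{\left(k \right)} = \frac{2}{3}$ ($D{\left(k \right)} = \left(- \frac{2}{9}\right) \left(-3\right) = \frac{2}{3}$)
$t{\left(q \right)} = \frac{37}{9}$ ($t{\left(q \right)} = 7 + \frac{2}{3} \left(- \frac{13}{3}\right) = 7 - \frac{26}{9} = \frac{37}{9}$)
$- 412 t{\left(7 \right)} = \left(-412\right) \frac{37}{9} = - \frac{15244}{9}$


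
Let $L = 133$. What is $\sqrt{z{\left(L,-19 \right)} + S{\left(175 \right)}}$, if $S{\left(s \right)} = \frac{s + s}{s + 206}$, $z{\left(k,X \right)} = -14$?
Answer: $\frac{2 i \sqrt{474726}}{381} \approx 3.6168 i$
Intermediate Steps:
$S{\left(s \right)} = \frac{2 s}{206 + s}$
$\sqrt{z{\left(L,-19 \right)} + S{\left(175 \right)}} = \sqrt{-14 + 2 \cdot 175 \frac{1}{206 + 175}} = \sqrt{-14 + 2 \cdot 175 \cdot \frac{1}{381}} = \sqrt{-14 + \frac{350}{381}} = \sqrt{- \frac{4984}{381}} = \frac{2 i \sqrt{474726}}{381}$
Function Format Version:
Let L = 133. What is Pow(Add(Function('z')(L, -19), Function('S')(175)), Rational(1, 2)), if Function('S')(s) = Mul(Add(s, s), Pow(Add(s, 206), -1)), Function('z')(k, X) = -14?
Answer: Mul(Rational(2, 381), I, Pow(474726, Rational(1, 2))) ≈ Mul(3.6168, I)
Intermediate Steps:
Function('S')(s) = Mul(2, s, Pow(Add(206, s), -1)) (Function('S')(s) = Mul(Mul(2, s), Pow(Add(206, s), -1)) = Mul(2, s, Pow(Add(206, s), -1)))
Pow(Add(Function('z')(L, -19), Function('S')(175)), Rational(1, 2)) = Pow(Add(-14, Mul(2, 175, Pow(Add(206, 175), -1))), Rational(1, 2)) = Pow(Add(-14, Mul(2, 175, Pow(381, -1))), Rational(1, 2)) = Pow(Add(-14, Mul(2, 175, Rational(1, 381))), Rational(1, 2)) = Pow(Add(-14, Rational(350, 381)), Rational(1, 2)) = Pow(Rational(-4984, 381), Rational(1, 2)) = Mul(Rational(2, 381), I, Pow(474726, Rational(1, 2)))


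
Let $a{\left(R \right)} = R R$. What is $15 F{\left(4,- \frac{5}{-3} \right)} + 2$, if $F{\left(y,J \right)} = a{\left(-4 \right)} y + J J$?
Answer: $\frac{3011}{3} \approx 1003.7$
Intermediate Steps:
$a{\left(R \right)} = R^{2}$
$F{\left(y,J \right)} = J^{2} + 16 y$ ($F{\left(y,J \right)} = \left(-4\right)^{2} y + J J = 16 y + J^{2} = J^{2} + 16 y$)
$15 F{\left(4,- \frac{5}{-3} \right)} + 2 = 15 \left(\left(- \frac{5}{-3}\right)^{2} + 16 \cdot 4\right) + 2 = 15 \left(\left(\left(-5\right) \left(- \frac{1}{3}\right)\right)^{2} + 64\right) + 2 = 15 \left(\left(\frac{5}{3}\right)^{2} + 64\right) + 2 = 15 \left(\frac{25}{9} + 64\right) + 2 = 15 \cdot \frac{601}{9} + 2 = \frac{3005}{3} + 2 = \frac{3011}{3}$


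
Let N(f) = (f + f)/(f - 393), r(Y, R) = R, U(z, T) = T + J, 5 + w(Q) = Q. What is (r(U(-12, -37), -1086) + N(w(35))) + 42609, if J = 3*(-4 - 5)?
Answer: 5024263/121 ≈ 41523.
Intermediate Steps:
J = -27 (J = 3*(-9) = -27)
w(Q) = -5 + Q
U(z, T) = -27 + T (U(z, T) = T - 27 = -27 + T)
N(f) = 2*f/(-393 + f) (N(f) = (2*f)/(-393 + f) = 2*f/(-393 + f))
(r(U(-12, -37), -1086) + N(w(35))) + 42609 = (-1086 + 2*(-5 + 35)/(-393 + (-5 + 35))) + 42609 = (-1086 + 2*30/(-393 + 30)) + 42609 = (-1086 + 2*30/(-363)) + 42609 = (-1086 + 2*30*(-1/363)) + 42609 = (-1086 - 20/121) + 42609 = -131426/121 + 42609 = 5024263/121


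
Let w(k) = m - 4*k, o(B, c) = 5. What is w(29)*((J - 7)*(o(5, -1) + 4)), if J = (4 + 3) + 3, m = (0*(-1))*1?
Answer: -3132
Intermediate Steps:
m = 0 (m = 0*1 = 0)
J = 10 (J = 7 + 3 = 10)
w(k) = -4*k (w(k) = 0 - 4*k = -4*k)
w(29)*((J - 7)*(o(5, -1) + 4)) = (-4*29)*((10 - 7)*(5 + 4)) = -348*9 = -116*27 = -3132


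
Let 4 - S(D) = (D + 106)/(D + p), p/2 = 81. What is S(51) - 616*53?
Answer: -6953329/213 ≈ -32645.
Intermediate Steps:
p = 162 (p = 2*81 = 162)
S(D) = 4 - (106 + D)/(162 + D) (S(D) = 4 - (D + 106)/(D + 162) = 4 - (106 + D)/(162 + D))
S(51) - 616*53 = (542 + 3*51)/(162 + 51) - 616*53 = (542 + 153)/213 - 32648 = (1/213)*695 - 32648 = 695/213 - 32648 = -6953329/213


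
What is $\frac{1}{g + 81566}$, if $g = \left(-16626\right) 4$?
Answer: $\frac{1}{15062} \approx 6.6392 \cdot 10^{-5}$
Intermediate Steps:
$g = -66504$
$\frac{1}{g + 81566} = \frac{1}{-66504 + 81566} = \frac{1}{15062}$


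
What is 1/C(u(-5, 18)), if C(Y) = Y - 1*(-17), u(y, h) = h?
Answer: 1/35 ≈ 0.028571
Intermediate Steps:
C(Y) = 17 + Y (C(Y) = Y + 17 = 17 + Y)
1/C(u(-5, 18)) = 1/(17 + 18) = 1/35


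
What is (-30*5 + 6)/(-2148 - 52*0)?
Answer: 12/179 ≈ 0.067039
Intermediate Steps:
(-30*5 + 6)/(-2148 - 52*0) = (-150 + 6)/(-2148 + 0) = -144/(-2148) = -144*(-1/2148) = 12/179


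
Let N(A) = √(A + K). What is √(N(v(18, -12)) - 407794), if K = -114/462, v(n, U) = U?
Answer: √(-2417810626 + 77*I*√72611)/77 ≈ 0.0027401 + 638.59*I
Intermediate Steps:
K = -19/77 (K = -114*1/462 = -19/77 ≈ -0.24675)
N(A) = √(-19/77 + A) (N(A) = √(A - 19/77) = √(-19/77 + A))
√(N(v(18, -12)) - 407794) = √(√(-1463 + 5929*(-12))/77 - 407794) = √(√(-1463 - 71148)/77 - 407794) = √(√(-72611)/77 - 407794) = √((I*√72611)/77 - 407794) = √(I*√72611/77 - 407794) = √(-407794 + I*√72611/77)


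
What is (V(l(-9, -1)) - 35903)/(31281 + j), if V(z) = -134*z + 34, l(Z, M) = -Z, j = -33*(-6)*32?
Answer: -37075/37617 ≈ -0.98559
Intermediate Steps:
j = 6336 (j = 198*32 = 6336)
V(z) = 34 - 134*z
(V(l(-9, -1)) - 35903)/(31281 + j) = ((34 - (-134)*(-9)) - 35903)/(31281 + 6336) = ((34 - 134*9) - 35903)/37617 = ((34 - 1206) - 35903)*(1/37617) = (-1172 - 35903)*(1/37617) = -37075*1/37617 = -37075/37617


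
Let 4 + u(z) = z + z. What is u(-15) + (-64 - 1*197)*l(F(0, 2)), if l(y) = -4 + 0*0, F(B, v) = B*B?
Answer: 1010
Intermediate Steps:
F(B, v) = B**2
l(y) = -4 (l(y) = -4 + 0 = -4)
u(z) = -4 + 2*z (u(z) = -4 + (z + z) = -4 + 2*z)
u(-15) + (-64 - 1*197)*l(F(0, 2)) = (-4 + 2*(-15)) + (-64 - 1*197)*(-4) = (-4 - 30) + (-64 - 197)*(-4) = -34 - 261*(-4) = -34 + 1044 = 1010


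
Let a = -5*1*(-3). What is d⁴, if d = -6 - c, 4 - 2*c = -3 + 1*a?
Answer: 16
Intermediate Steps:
a = 15 (a = -5*(-3) = 15)
c = -4 (c = 2 - (-3 + 1*15)/2 = 2 - (-3 + 15)/2 = 2 - ½*12 = 2 - 6 = -4)
d = -2 (d = -6 - 1*(-4) = -6 + 4 = -2)
d⁴ = (-2)⁴ = 16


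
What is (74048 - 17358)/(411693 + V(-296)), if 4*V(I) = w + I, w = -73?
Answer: 226760/1646403 ≈ 0.13773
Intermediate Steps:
V(I) = -73/4 + I/4 (V(I) = (-73 + I)/4 = -73/4 + I/4)
(74048 - 17358)/(411693 + V(-296)) = (74048 - 17358)/(411693 + (-73/4 + (¼)*(-296))) = 56690/(411693 + (-73/4 - 74)) = 56690/(411693 - 369/4) = 56690/(1646403/4) = 56690*(4/1646403) = 226760/1646403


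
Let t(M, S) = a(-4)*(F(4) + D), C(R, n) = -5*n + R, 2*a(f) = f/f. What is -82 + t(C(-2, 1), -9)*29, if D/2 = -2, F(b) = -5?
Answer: -425/2 ≈ -212.50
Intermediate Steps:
a(f) = ½ (a(f) = (f/f)/2 = (½)*1 = ½)
C(R, n) = R - 5*n
D = -4 (D = 2*(-2) = -4)
t(M, S) = -9/2 (t(M, S) = (-5 - 4)/2 = (½)*(-9) = -9/2)
-82 + t(C(-2, 1), -9)*29 = -82 - 9/2*29 = -82 - 261/2 = -425/2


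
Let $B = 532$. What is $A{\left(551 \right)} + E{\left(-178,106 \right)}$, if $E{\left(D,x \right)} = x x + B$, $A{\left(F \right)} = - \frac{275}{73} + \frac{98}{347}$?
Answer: $\frac{298006937}{25331} \approx 11765.0$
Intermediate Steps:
$A{\left(F \right)} = - \frac{88271}{25331}$ ($A{\left(F \right)} = \left(-275\right) \frac{1}{73} + 98 \cdot \frac{1}{347} = - \frac{275}{73} + \frac{98}{347} = - \frac{88271}{25331}$)
$E{\left(D,x \right)} = 532 + x^{2}$ ($E{\left(D,x \right)} = x x + 532 = x^{2} + 532 = 532 + x^{2}$)
$A{\left(551 \right)} + E{\left(-178,106 \right)} = - \frac{88271}{25331} + \left(532 + 106^{2}\right) = - \frac{88271}{25331} + \left(532 + 11236\right) = - \frac{88271}{25331} + 11768 = \frac{298006937}{25331}$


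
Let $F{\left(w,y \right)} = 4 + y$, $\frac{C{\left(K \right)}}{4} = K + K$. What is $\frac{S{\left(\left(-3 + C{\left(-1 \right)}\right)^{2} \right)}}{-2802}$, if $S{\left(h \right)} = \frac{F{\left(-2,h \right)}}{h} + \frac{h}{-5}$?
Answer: $\frac{2336}{282535} \approx 0.008268$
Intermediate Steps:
$C{\left(K \right)} = 8 K$ ($C{\left(K \right)} = 4 \left(K + K\right) = 4 \cdot 2 K = 8 K$)
$S{\left(h \right)} = - \frac{h}{5} + \frac{4 + h}{h}$ ($S{\left(h \right)} = \frac{4 + h}{h} + \frac{h}{-5} = \frac{4 + h}{h} + h \left(- \frac{1}{5}\right) = \frac{4 + h}{h} - \frac{h}{5} = - \frac{h}{5} + \frac{4 + h}{h}$)
$\frac{S{\left(\left(-3 + C{\left(-1 \right)}\right)^{2} \right)}}{-2802} = \frac{1 + \frac{4}{\left(-3 + 8 \left(-1\right)\right)^{2}} - \frac{\left(-3 + 8 \left(-1\right)\right)^{2}}{5}}{-2802} = \left(1 + \frac{4}{\left(-3 - 8\right)^{2}} - \frac{\left(-3 - 8\right)^{2}}{5}\right) \left(- \frac{1}{2802}\right) = \left(1 + \frac{4}{\left(-11\right)^{2}} - \frac{\left(-11\right)^{2}}{5}\right) \left(- \frac{1}{2802}\right) = \left(1 + \frac{4}{121} - \frac{121}{5}\right) \left(- \frac{1}{2802}\right) = \left(- \frac{14016}{605}\right) \left(- \frac{1}{2802}\right) = \frac{2336}{282535}$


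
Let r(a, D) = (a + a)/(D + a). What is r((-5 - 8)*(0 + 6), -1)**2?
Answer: 24336/6241 ≈ 3.8994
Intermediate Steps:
r(a, D) = 2*a/(D + a) (r(a, D) = (2*a)/(D + a) = 2*a/(D + a))
r((-5 - 8)*(0 + 6), -1)**2 = (2*((-5 - 8)*(0 + 6))/(-1 + (-5 - 8)*(0 + 6)))**2 = (2*(-13*6)/(-1 - 13*6))**2 = (2*(-78)/(-1 - 78))**2 = (2*(-78)/(-79))**2 = (2*(-78)*(-1/79))**2 = (156/79)**2 = 24336/6241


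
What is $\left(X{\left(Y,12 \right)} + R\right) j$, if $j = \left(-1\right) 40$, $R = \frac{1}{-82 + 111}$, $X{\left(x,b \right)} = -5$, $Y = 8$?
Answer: $\frac{5760}{29} \approx 198.62$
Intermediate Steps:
$R = \frac{1}{29} \approx 0.034483$
$j = -40$
$\left(X{\left(Y,12 \right)} + R\right) j = \left(-5 + \frac{1}{29}\right) \left(-40\right) = \left(- \frac{144}{29}\right) \left(-40\right) = \frac{5760}{29}$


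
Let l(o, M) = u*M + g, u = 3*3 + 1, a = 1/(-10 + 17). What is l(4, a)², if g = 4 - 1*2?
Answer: 576/49 ≈ 11.755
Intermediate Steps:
a = ⅐ (a = 1/7 = ⅐ ≈ 0.14286)
u = 10 (u = 9 + 1 = 10)
g = 2 (g = 4 - 2 = 2)
l(o, M) = 2 + 10*M (l(o, M) = 10*M + 2 = 2 + 10*M)
l(4, a)² = (2 + 10*(⅐))² = (2 + 10/7)² = (24/7)² = 576/49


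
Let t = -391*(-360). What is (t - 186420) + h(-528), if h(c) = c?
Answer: -46188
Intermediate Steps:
t = 140760
(t - 186420) + h(-528) = (140760 - 186420) - 528 = -45660 - 528 = -46188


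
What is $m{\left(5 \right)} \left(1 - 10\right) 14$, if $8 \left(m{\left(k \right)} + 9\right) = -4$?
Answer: $1197$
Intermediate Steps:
$m{\left(k \right)} = - \frac{19}{2}$ ($m{\left(k \right)} = -9 + \frac{1}{8} \left(-4\right) = -9 - \frac{1}{2} = - \frac{19}{2}$)
$m{\left(5 \right)} \left(1 - 10\right) 14 = - \frac{19 \left(1 - 10\right)}{2} \cdot 14 = \left(- \frac{19}{2}\right) \left(-9\right) 14 = \frac{171}{2} \cdot 14 = 1197$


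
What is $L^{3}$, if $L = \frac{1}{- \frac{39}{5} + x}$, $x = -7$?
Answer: $- \frac{125}{405224} \approx -0.00030847$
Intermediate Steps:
$L = - \frac{5}{74}$ ($L = \frac{1}{- \frac{39}{5} - 7} = \frac{1}{- \frac{74}{5}} = - \frac{5}{74} \approx -0.067568$)
$L^{3} = \left(- \frac{5}{74}\right)^{3} = - \frac{125}{405224}$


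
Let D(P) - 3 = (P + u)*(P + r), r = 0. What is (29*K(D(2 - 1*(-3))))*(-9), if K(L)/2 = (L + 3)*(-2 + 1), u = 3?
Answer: 24012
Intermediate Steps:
D(P) = 3 + P*(3 + P) (D(P) = 3 + (P + 3)*(P + 0) = 3 + (3 + P)*P = 3 + P*(3 + P))
K(L) = -6 - 2*L (K(L) = 2*((L + 3)*(-2 + 1)) = 2*((3 + L)*(-1)) = 2*(-3 - L) = -6 - 2*L)
(29*K(D(2 - 1*(-3))))*(-9) = (29*(-6 - 2*(3 + (2 - 1*(-3))² + 3*(2 - 1*(-3)))))*(-9) = (29*(-6 - 2*(3 + (2 + 3)² + 3*(2 + 3))))*(-9) = (29*(-6 - 2*(3 + 5² + 3*5)))*(-9) = (29*(-6 - 2*(3 + 25 + 15)))*(-9) = (29*(-6 - 2*43))*(-9) = (29*(-6 - 86))*(-9) = (29*(-92))*(-9) = -2668*(-9) = 24012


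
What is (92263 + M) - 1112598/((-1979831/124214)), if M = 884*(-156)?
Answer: 47838781301/1979831 ≈ 24163.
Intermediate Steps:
M = -137904
(92263 + M) - 1112598/((-1979831/124214)) = (92263 - 137904) - 1112598/((-1979831/124214)) = -45641 - 1112598/((-1979831*1/124214)) = -45641 - 1112598/(-1979831/124214) = -45641 - 1112598*(-124214/1979831) = -45641 + 138200247972/1979831 = 47838781301/1979831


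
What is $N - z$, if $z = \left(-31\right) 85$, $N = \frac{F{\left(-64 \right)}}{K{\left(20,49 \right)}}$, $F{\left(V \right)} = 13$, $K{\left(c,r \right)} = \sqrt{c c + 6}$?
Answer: $2635 + \frac{13 \sqrt{406}}{406} \approx 2635.6$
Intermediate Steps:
$K{\left(c,r \right)} = \sqrt{6 + c^{2}}$ ($K{\left(c,r \right)} = \sqrt{c^{2} + 6} = \sqrt{6 + c^{2}}$)
$N = \frac{13 \sqrt{406}}{406}$ ($N = \frac{13}{\sqrt{6 + 20^{2}}} = \frac{13}{\sqrt{6 + 400}} = \frac{13}{\sqrt{406}} = 13 \frac{\sqrt{406}}{406} = \frac{13 \sqrt{406}}{406} \approx 0.64518$)
$z = -2635$
$N - z = \frac{13 \sqrt{406}}{406} - -2635 = \frac{13 \sqrt{406}}{406} + 2635 = 2635 + \frac{13 \sqrt{406}}{406}$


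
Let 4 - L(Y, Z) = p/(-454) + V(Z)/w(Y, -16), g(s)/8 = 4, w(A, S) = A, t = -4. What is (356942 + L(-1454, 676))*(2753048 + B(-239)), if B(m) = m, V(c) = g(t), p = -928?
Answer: 162157263536136042/165029 ≈ 9.8260e+11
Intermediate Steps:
g(s) = 32 (g(s) = 8*4 = 32)
V(c) = 32
L(Y, Z) = 444/227 - 32/Y (L(Y, Z) = 4 - (-928/(-454) + 32/Y) = 4 - (-928*(-1/454) + 32/Y) = 4 - (464/227 + 32/Y) = 4 + (-464/227 - 32/Y) = 444/227 - 32/Y)
(356942 + L(-1454, 676))*(2753048 + B(-239)) = (356942 + (444/227 - 32/(-1454)))*(2753048 - 239) = (356942 + (444/227 - 32*(-1/1454)))*2752809 = (356942 + (444/227 + 16/727))*2752809 = (356942 + 326420/165029)*2752809 = (58906107738/165029)*2752809 = 162157263536136042/165029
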